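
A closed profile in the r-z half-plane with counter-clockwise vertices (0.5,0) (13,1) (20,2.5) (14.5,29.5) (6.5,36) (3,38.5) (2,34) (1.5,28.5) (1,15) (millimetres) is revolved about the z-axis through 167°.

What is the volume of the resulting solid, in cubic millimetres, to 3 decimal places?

Volume = 13567.928 mm³

Profile (r,z), 9 vertices: (0.5,0) (13,1) (20,2.5) (14.5,29.5) (6.5,36) (3,38.5) (2,34) (1.5,28.5) (1,15)
edge 0: (0.5,0)→(13,1)  cross = 0.5·1 − 13·0 = 0.5000; (r_i+r_j)·cross = 13.5·0.5000 = 6.7500
edge 1: (13,1)→(20,2.5)  cross = 13·2.5 − 20·1 = 12.5000; (r_i+r_j)·cross = 33·12.5000 = 412.5000
edge 2: (20,2.5)→(14.5,29.5)  cross = 20·29.5 − 14.5·2.5 = 553.7500; (r_i+r_j)·cross = 34.5·553.7500 = 19104.3750
edge 3: (14.5,29.5)→(6.5,36)  cross = 14.5·36 − 6.5·29.5 = 330.2500; (r_i+r_j)·cross = 21·330.2500 = 6935.2500
edge 4: (6.5,36)→(3,38.5)  cross = 6.5·38.5 − 3·36 = 142.2500; (r_i+r_j)·cross = 9.5·142.2500 = 1351.3750
edge 5: (3,38.5)→(2,34)  cross = 3·34 − 2·38.5 = 25.0000; (r_i+r_j)·cross = 5·25.0000 = 125.0000
edge 6: (2,34)→(1.5,28.5)  cross = 2·28.5 − 1.5·34 = 6.0000; (r_i+r_j)·cross = 3.5·6.0000 = 21.0000
edge 7: (1.5,28.5)→(1,15)  cross = 1.5·15 − 1·28.5 = -6.0000; (r_i+r_j)·cross = 2.5·-6.0000 = -15.0000
edge 8: (1,15)→(0.5,0)  cross = 1·0 − 0.5·15 = -7.5000; (r_i+r_j)·cross = 1.5·-7.5000 = -11.2500
Σcross = 1056.7500 → A = |Σcross|/2 = 528.3750 mm²
Σ(r_i+r_j)·cross = 27930.0000 → first moment M = |Σ|/6 = 4655.0000
R_c = M/A = 4655.0000/528.3750 = 8.8100 mm
θ = 167° = 2.914700 rad
V = θ·R_c·A = 2.914700·8.8100·528.3750 = 13567.928 mm³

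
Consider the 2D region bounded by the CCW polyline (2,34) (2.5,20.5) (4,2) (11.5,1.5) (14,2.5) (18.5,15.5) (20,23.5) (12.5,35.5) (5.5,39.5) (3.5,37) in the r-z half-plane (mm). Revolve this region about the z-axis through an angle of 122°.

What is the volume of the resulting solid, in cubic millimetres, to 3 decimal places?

Profile (r,z), 10 vertices: (2,34) (2.5,20.5) (4,2) (11.5,1.5) (14,2.5) (18.5,15.5) (20,23.5) (12.5,35.5) (5.5,39.5) (3.5,37)
edge 0: (2,34)→(2.5,20.5)  cross = 2·20.5 − 2.5·34 = -44.0000; (r_i+r_j)·cross = 4.5·-44.0000 = -198.0000
edge 1: (2.5,20.5)→(4,2)  cross = 2.5·2 − 4·20.5 = -77.0000; (r_i+r_j)·cross = 6.5·-77.0000 = -500.5000
edge 2: (4,2)→(11.5,1.5)  cross = 4·1.5 − 11.5·2 = -17.0000; (r_i+r_j)·cross = 15.5·-17.0000 = -263.5000
edge 3: (11.5,1.5)→(14,2.5)  cross = 11.5·2.5 − 14·1.5 = 7.7500; (r_i+r_j)·cross = 25.5·7.7500 = 197.6250
edge 4: (14,2.5)→(18.5,15.5)  cross = 14·15.5 − 18.5·2.5 = 170.7500; (r_i+r_j)·cross = 32.5·170.7500 = 5549.3750
edge 5: (18.5,15.5)→(20,23.5)  cross = 18.5·23.5 − 20·15.5 = 124.7500; (r_i+r_j)·cross = 38.5·124.7500 = 4802.8750
edge 6: (20,23.5)→(12.5,35.5)  cross = 20·35.5 − 12.5·23.5 = 416.2500; (r_i+r_j)·cross = 32.5·416.2500 = 13528.1250
edge 7: (12.5,35.5)→(5.5,39.5)  cross = 12.5·39.5 − 5.5·35.5 = 298.5000; (r_i+r_j)·cross = 18·298.5000 = 5373.0000
edge 8: (5.5,39.5)→(3.5,37)  cross = 5.5·37 − 3.5·39.5 = 65.2500; (r_i+r_j)·cross = 9·65.2500 = 587.2500
edge 9: (3.5,37)→(2,34)  cross = 3.5·34 − 2·37 = 45.0000; (r_i+r_j)·cross = 5.5·45.0000 = 247.5000
Σcross = 990.2500 → A = |Σcross|/2 = 495.1250 mm²
Σ(r_i+r_j)·cross = 29323.7500 → first moment M = |Σ|/6 = 4887.2917
R_c = M/A = 4887.2917/495.1250 = 9.8708 mm
θ = 122° = 2.129302 rad
V = θ·R_c·A = 2.129302·9.8708·495.1250 = 10406.518 mm³

Volume = 10406.518 mm³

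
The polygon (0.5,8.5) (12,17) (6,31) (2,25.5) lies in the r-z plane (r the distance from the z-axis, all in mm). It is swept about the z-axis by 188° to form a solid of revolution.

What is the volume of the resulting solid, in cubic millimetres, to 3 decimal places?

Profile (r,z), 4 vertices: (0.5,8.5) (12,17) (6,31) (2,25.5)
edge 0: (0.5,8.5)→(12,17)  cross = 0.5·17 − 12·8.5 = -93.5000; (r_i+r_j)·cross = 12.5·-93.5000 = -1168.7500
edge 1: (12,17)→(6,31)  cross = 12·31 − 6·17 = 270.0000; (r_i+r_j)·cross = 18·270.0000 = 4860.0000
edge 2: (6,31)→(2,25.5)  cross = 6·25.5 − 2·31 = 91.0000; (r_i+r_j)·cross = 8·91.0000 = 728.0000
edge 3: (2,25.5)→(0.5,8.5)  cross = 2·8.5 − 0.5·25.5 = 4.2500; (r_i+r_j)·cross = 2.5·4.2500 = 10.6250
Σcross = 271.7500 → A = |Σcross|/2 = 135.8750 mm²
Σ(r_i+r_j)·cross = 4429.8750 → first moment M = |Σ|/6 = 738.3125
R_c = M/A = 738.3125/135.8750 = 5.4338 mm
θ = 188° = 3.281219 rad
V = θ·R_c·A = 3.281219·5.4338·135.8750 = 2422.565 mm³

Volume = 2422.565 mm³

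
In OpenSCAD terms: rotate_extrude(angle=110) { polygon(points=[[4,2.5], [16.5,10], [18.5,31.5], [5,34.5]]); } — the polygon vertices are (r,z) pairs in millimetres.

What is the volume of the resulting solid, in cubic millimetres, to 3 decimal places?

Profile (r,z), 4 vertices: (4,2.5) (16.5,10) (18.5,31.5) (5,34.5)
edge 0: (4,2.5)→(16.5,10)  cross = 4·10 − 16.5·2.5 = -1.2500; (r_i+r_j)·cross = 20.5·-1.2500 = -25.6250
edge 1: (16.5,10)→(18.5,31.5)  cross = 16.5·31.5 − 18.5·10 = 334.7500; (r_i+r_j)·cross = 35·334.7500 = 11716.2500
edge 2: (18.5,31.5)→(5,34.5)  cross = 18.5·34.5 − 5·31.5 = 480.7500; (r_i+r_j)·cross = 23.5·480.7500 = 11297.6250
edge 3: (5,34.5)→(4,2.5)  cross = 5·2.5 − 4·34.5 = -125.5000; (r_i+r_j)·cross = 9·-125.5000 = -1129.5000
Σcross = 688.7500 → A = |Σcross|/2 = 344.3750 mm²
Σ(r_i+r_j)·cross = 21858.7500 → first moment M = |Σ|/6 = 3643.1250
R_c = M/A = 3643.1250/344.3750 = 10.5789 mm
θ = 110° = 1.919862 rad
V = θ·R_c·A = 1.919862·10.5789·344.3750 = 6994.298 mm³

Volume = 6994.298 mm³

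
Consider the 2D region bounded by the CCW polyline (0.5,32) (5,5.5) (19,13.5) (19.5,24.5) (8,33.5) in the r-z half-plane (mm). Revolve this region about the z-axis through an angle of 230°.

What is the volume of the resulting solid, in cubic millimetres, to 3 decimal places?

Volume = 13810.216 mm³

Profile (r,z), 5 vertices: (0.5,32) (5,5.5) (19,13.5) (19.5,24.5) (8,33.5)
edge 0: (0.5,32)→(5,5.5)  cross = 0.5·5.5 − 5·32 = -157.2500; (r_i+r_j)·cross = 5.5·-157.2500 = -864.8750
edge 1: (5,5.5)→(19,13.5)  cross = 5·13.5 − 19·5.5 = -37.0000; (r_i+r_j)·cross = 24·-37.0000 = -888.0000
edge 2: (19,13.5)→(19.5,24.5)  cross = 19·24.5 − 19.5·13.5 = 202.2500; (r_i+r_j)·cross = 38.5·202.2500 = 7786.6250
edge 3: (19.5,24.5)→(8,33.5)  cross = 19.5·33.5 − 8·24.5 = 457.2500; (r_i+r_j)·cross = 27.5·457.2500 = 12574.3750
edge 4: (8,33.5)→(0.5,32)  cross = 8·32 − 0.5·33.5 = 239.2500; (r_i+r_j)·cross = 8.5·239.2500 = 2033.6250
Σcross = 704.5000 → A = |Σcross|/2 = 352.2500 mm²
Σ(r_i+r_j)·cross = 20641.7500 → first moment M = |Σ|/6 = 3440.2917
R_c = M/A = 3440.2917/352.2500 = 9.7666 mm
θ = 230° = 4.014257 rad
V = θ·R_c·A = 4.014257·9.7666·352.2500 = 13810.216 mm³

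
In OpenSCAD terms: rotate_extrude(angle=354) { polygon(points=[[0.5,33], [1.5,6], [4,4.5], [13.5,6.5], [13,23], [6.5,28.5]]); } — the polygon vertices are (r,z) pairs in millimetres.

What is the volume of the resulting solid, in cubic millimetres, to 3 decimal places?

Profile (r,z), 6 vertices: (0.5,33) (1.5,6) (4,4.5) (13.5,6.5) (13,23) (6.5,28.5)
edge 0: (0.5,33)→(1.5,6)  cross = 0.5·6 − 1.5·33 = -46.5000; (r_i+r_j)·cross = 2·-46.5000 = -93.0000
edge 1: (1.5,6)→(4,4.5)  cross = 1.5·4.5 − 4·6 = -17.2500; (r_i+r_j)·cross = 5.5·-17.2500 = -94.8750
edge 2: (4,4.5)→(13.5,6.5)  cross = 4·6.5 − 13.5·4.5 = -34.7500; (r_i+r_j)·cross = 17.5·-34.7500 = -608.1250
edge 3: (13.5,6.5)→(13,23)  cross = 13.5·23 − 13·6.5 = 226.0000; (r_i+r_j)·cross = 26.5·226.0000 = 5989.0000
edge 4: (13,23)→(6.5,28.5)  cross = 13·28.5 − 6.5·23 = 221.0000; (r_i+r_j)·cross = 19.5·221.0000 = 4309.5000
edge 5: (6.5,28.5)→(0.5,33)  cross = 6.5·33 − 0.5·28.5 = 200.2500; (r_i+r_j)·cross = 7·200.2500 = 1401.7500
Σcross = 548.7500 → A = |Σcross|/2 = 274.3750 mm²
Σ(r_i+r_j)·cross = 10904.2500 → first moment M = |Σ|/6 = 1817.3750
R_c = M/A = 1817.3750/274.3750 = 6.6237 mm
θ = 354° = 6.178466 rad
V = θ·R_c·A = 6.178466·6.6237·274.3750 = 11228.589 mm³

Volume = 11228.589 mm³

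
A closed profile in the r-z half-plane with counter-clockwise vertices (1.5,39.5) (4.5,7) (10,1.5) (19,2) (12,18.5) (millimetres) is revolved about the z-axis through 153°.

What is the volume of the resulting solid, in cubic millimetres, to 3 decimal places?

Profile (r,z), 5 vertices: (1.5,39.5) (4.5,7) (10,1.5) (19,2) (12,18.5)
edge 0: (1.5,39.5)→(4.5,7)  cross = 1.5·7 − 4.5·39.5 = -167.2500; (r_i+r_j)·cross = 6·-167.2500 = -1003.5000
edge 1: (4.5,7)→(10,1.5)  cross = 4.5·1.5 − 10·7 = -63.2500; (r_i+r_j)·cross = 14.5·-63.2500 = -917.1250
edge 2: (10,1.5)→(19,2)  cross = 10·2 − 19·1.5 = -8.5000; (r_i+r_j)·cross = 29·-8.5000 = -246.5000
edge 3: (19,2)→(12,18.5)  cross = 19·18.5 − 12·2 = 327.5000; (r_i+r_j)·cross = 31·327.5000 = 10152.5000
edge 4: (12,18.5)→(1.5,39.5)  cross = 12·39.5 − 1.5·18.5 = 446.2500; (r_i+r_j)·cross = 13.5·446.2500 = 6024.3750
Σcross = 534.7500 → A = |Σcross|/2 = 267.3750 mm²
Σ(r_i+r_j)·cross = 14009.7500 → first moment M = |Σ|/6 = 2334.9583
R_c = M/A = 2334.9583/267.3750 = 8.7329 mm
θ = 153° = 2.670354 rad
V = θ·R_c·A = 2.670354·8.7329·267.3750 = 6235.165 mm³

Volume = 6235.165 mm³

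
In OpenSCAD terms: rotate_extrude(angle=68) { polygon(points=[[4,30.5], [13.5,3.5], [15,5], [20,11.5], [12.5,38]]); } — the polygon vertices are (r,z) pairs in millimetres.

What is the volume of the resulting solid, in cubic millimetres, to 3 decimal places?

Volume = 3919.511 mm³

Profile (r,z), 5 vertices: (4,30.5) (13.5,3.5) (15,5) (20,11.5) (12.5,38)
edge 0: (4,30.5)→(13.5,3.5)  cross = 4·3.5 − 13.5·30.5 = -397.7500; (r_i+r_j)·cross = 17.5·-397.7500 = -6960.6250
edge 1: (13.5,3.5)→(15,5)  cross = 13.5·5 − 15·3.5 = 15.0000; (r_i+r_j)·cross = 28.5·15.0000 = 427.5000
edge 2: (15,5)→(20,11.5)  cross = 15·11.5 − 20·5 = 72.5000; (r_i+r_j)·cross = 35·72.5000 = 2537.5000
edge 3: (20,11.5)→(12.5,38)  cross = 20·38 − 12.5·11.5 = 616.2500; (r_i+r_j)·cross = 32.5·616.2500 = 20028.1250
edge 4: (12.5,38)→(4,30.5)  cross = 12.5·30.5 − 4·38 = 229.2500; (r_i+r_j)·cross = 16.5·229.2500 = 3782.6250
Σcross = 535.2500 → A = |Σcross|/2 = 267.6250 mm²
Σ(r_i+r_j)·cross = 19815.1250 → first moment M = |Σ|/6 = 3302.5208
R_c = M/A = 3302.5208/267.6250 = 12.3401 mm
θ = 68° = 1.186824 rad
V = θ·R_c·A = 1.186824·12.3401·267.6250 = 3919.511 mm³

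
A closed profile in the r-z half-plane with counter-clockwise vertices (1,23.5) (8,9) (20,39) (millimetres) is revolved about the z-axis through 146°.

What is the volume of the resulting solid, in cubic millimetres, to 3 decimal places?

Volume = 4729.423 mm³

Profile (r,z), 3 vertices: (1,23.5) (8,9) (20,39)
edge 0: (1,23.5)→(8,9)  cross = 1·9 − 8·23.5 = -179.0000; (r_i+r_j)·cross = 9·-179.0000 = -1611.0000
edge 1: (8,9)→(20,39)  cross = 8·39 − 20·9 = 132.0000; (r_i+r_j)·cross = 28·132.0000 = 3696.0000
edge 2: (20,39)→(1,23.5)  cross = 20·23.5 − 1·39 = 431.0000; (r_i+r_j)·cross = 21·431.0000 = 9051.0000
Σcross = 384.0000 → A = |Σcross|/2 = 192.0000 mm²
Σ(r_i+r_j)·cross = 11136.0000 → first moment M = |Σ|/6 = 1856.0000
R_c = M/A = 1856.0000/192.0000 = 9.6667 mm
θ = 146° = 2.548181 rad
V = θ·R_c·A = 2.548181·9.6667·192.0000 = 4729.423 mm³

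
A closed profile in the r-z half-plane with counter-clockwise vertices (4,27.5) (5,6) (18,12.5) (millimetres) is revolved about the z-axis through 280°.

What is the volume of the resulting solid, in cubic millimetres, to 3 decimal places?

Volume = 6289.468 mm³

Profile (r,z), 3 vertices: (4,27.5) (5,6) (18,12.5)
edge 0: (4,27.5)→(5,6)  cross = 4·6 − 5·27.5 = -113.5000; (r_i+r_j)·cross = 9·-113.5000 = -1021.5000
edge 1: (5,6)→(18,12.5)  cross = 5·12.5 − 18·6 = -45.5000; (r_i+r_j)·cross = 23·-45.5000 = -1046.5000
edge 2: (18,12.5)→(4,27.5)  cross = 18·27.5 − 4·12.5 = 445.0000; (r_i+r_j)·cross = 22·445.0000 = 9790.0000
Σcross = 286.0000 → A = |Σcross|/2 = 143.0000 mm²
Σ(r_i+r_j)·cross = 7722.0000 → first moment M = |Σ|/6 = 1287.0000
R_c = M/A = 1287.0000/143.0000 = 9.0000 mm
θ = 280° = 4.886922 rad
V = θ·R_c·A = 4.886922·9.0000·143.0000 = 6289.468 mm³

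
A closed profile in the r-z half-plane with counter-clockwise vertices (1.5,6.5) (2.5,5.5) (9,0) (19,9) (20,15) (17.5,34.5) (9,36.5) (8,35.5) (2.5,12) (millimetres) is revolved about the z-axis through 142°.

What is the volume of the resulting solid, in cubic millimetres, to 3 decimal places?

Volume = 12816.568 mm³

Profile (r,z), 9 vertices: (1.5,6.5) (2.5,5.5) (9,0) (19,9) (20,15) (17.5,34.5) (9,36.5) (8,35.5) (2.5,12)
edge 0: (1.5,6.5)→(2.5,5.5)  cross = 1.5·5.5 − 2.5·6.5 = -8.0000; (r_i+r_j)·cross = 4·-8.0000 = -32.0000
edge 1: (2.5,5.5)→(9,0)  cross = 2.5·0 − 9·5.5 = -49.5000; (r_i+r_j)·cross = 11.5·-49.5000 = -569.2500
edge 2: (9,0)→(19,9)  cross = 9·9 − 19·0 = 81.0000; (r_i+r_j)·cross = 28·81.0000 = 2268.0000
edge 3: (19,9)→(20,15)  cross = 19·15 − 20·9 = 105.0000; (r_i+r_j)·cross = 39·105.0000 = 4095.0000
edge 4: (20,15)→(17.5,34.5)  cross = 20·34.5 − 17.5·15 = 427.5000; (r_i+r_j)·cross = 37.5·427.5000 = 16031.2500
edge 5: (17.5,34.5)→(9,36.5)  cross = 17.5·36.5 − 9·34.5 = 328.2500; (r_i+r_j)·cross = 26.5·328.2500 = 8698.6250
edge 6: (9,36.5)→(8,35.5)  cross = 9·35.5 − 8·36.5 = 27.5000; (r_i+r_j)·cross = 17·27.5000 = 467.5000
edge 7: (8,35.5)→(2.5,12)  cross = 8·12 − 2.5·35.5 = 7.2500; (r_i+r_j)·cross = 10.5·7.2500 = 76.1250
edge 8: (2.5,12)→(1.5,6.5)  cross = 2.5·6.5 − 1.5·12 = -1.7500; (r_i+r_j)·cross = 4·-1.7500 = -7.0000
Σcross = 917.2500 → A = |Σcross|/2 = 458.6250 mm²
Σ(r_i+r_j)·cross = 31028.2500 → first moment M = |Σ|/6 = 5171.3750
R_c = M/A = 5171.3750/458.6250 = 11.2758 mm
θ = 142° = 2.478368 rad
V = θ·R_c·A = 2.478368·11.2758·458.6250 = 12816.568 mm³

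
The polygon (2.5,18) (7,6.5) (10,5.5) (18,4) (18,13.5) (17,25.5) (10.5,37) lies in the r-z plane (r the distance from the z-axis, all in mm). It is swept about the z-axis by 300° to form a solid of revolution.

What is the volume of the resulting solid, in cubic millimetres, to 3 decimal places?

Profile (r,z), 7 vertices: (2.5,18) (7,6.5) (10,5.5) (18,4) (18,13.5) (17,25.5) (10.5,37)
edge 0: (2.5,18)→(7,6.5)  cross = 2.5·6.5 − 7·18 = -109.7500; (r_i+r_j)·cross = 9.5·-109.7500 = -1042.6250
edge 1: (7,6.5)→(10,5.5)  cross = 7·5.5 − 10·6.5 = -26.5000; (r_i+r_j)·cross = 17·-26.5000 = -450.5000
edge 2: (10,5.5)→(18,4)  cross = 10·4 − 18·5.5 = -59.0000; (r_i+r_j)·cross = 28·-59.0000 = -1652.0000
edge 3: (18,4)→(18,13.5)  cross = 18·13.5 − 18·4 = 171.0000; (r_i+r_j)·cross = 36·171.0000 = 6156.0000
edge 4: (18,13.5)→(17,25.5)  cross = 18·25.5 − 17·13.5 = 229.5000; (r_i+r_j)·cross = 35·229.5000 = 8032.5000
edge 5: (17,25.5)→(10.5,37)  cross = 17·37 − 10.5·25.5 = 361.2500; (r_i+r_j)·cross = 27.5·361.2500 = 9934.3750
edge 6: (10.5,37)→(2.5,18)  cross = 10.5·18 − 2.5·37 = 96.5000; (r_i+r_j)·cross = 13·96.5000 = 1254.5000
Σcross = 663.0000 → A = |Σcross|/2 = 331.5000 mm²
Σ(r_i+r_j)·cross = 22232.2500 → first moment M = |Σ|/6 = 3705.3750
R_c = M/A = 3705.3750/331.5000 = 11.1776 mm
θ = 300° = 5.235988 rad
V = θ·R_c·A = 5.235988·11.1776·331.5000 = 19401.298 mm³

Volume = 19401.298 mm³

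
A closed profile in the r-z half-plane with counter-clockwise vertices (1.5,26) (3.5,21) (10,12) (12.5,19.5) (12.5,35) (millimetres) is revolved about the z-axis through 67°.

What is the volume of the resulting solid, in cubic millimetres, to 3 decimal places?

Profile (r,z), 5 vertices: (1.5,26) (3.5,21) (10,12) (12.5,19.5) (12.5,35)
edge 0: (1.5,26)→(3.5,21)  cross = 1.5·21 − 3.5·26 = -59.5000; (r_i+r_j)·cross = 5·-59.5000 = -297.5000
edge 1: (3.5,21)→(10,12)  cross = 3.5·12 − 10·21 = -168.0000; (r_i+r_j)·cross = 13.5·-168.0000 = -2268.0000
edge 2: (10,12)→(12.5,19.5)  cross = 10·19.5 − 12.5·12 = 45.0000; (r_i+r_j)·cross = 22.5·45.0000 = 1012.5000
edge 3: (12.5,19.5)→(12.5,35)  cross = 12.5·35 − 12.5·19.5 = 193.7500; (r_i+r_j)·cross = 25·193.7500 = 4843.7500
edge 4: (12.5,35)→(1.5,26)  cross = 12.5·26 − 1.5·35 = 272.5000; (r_i+r_j)·cross = 14·272.5000 = 3815.0000
Σcross = 283.7500 → A = |Σcross|/2 = 141.8750 mm²
Σ(r_i+r_j)·cross = 7105.7500 → first moment M = |Σ|/6 = 1184.2917
R_c = M/A = 1184.2917/141.8750 = 8.3474 mm
θ = 67° = 1.169371 rad
V = θ·R_c·A = 1.169371·8.3474·141.8750 = 1384.876 mm³

Volume = 1384.876 mm³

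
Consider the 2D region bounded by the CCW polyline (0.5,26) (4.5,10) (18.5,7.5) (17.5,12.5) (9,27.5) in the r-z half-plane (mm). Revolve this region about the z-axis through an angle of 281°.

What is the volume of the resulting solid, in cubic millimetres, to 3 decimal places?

Volume = 9339.156 mm³

Profile (r,z), 5 vertices: (0.5,26) (4.5,10) (18.5,7.5) (17.5,12.5) (9,27.5)
edge 0: (0.5,26)→(4.5,10)  cross = 0.5·10 − 4.5·26 = -112.0000; (r_i+r_j)·cross = 5·-112.0000 = -560.0000
edge 1: (4.5,10)→(18.5,7.5)  cross = 4.5·7.5 − 18.5·10 = -151.2500; (r_i+r_j)·cross = 23·-151.2500 = -3478.7500
edge 2: (18.5,7.5)→(17.5,12.5)  cross = 18.5·12.5 − 17.5·7.5 = 100.0000; (r_i+r_j)·cross = 36·100.0000 = 3600.0000
edge 3: (17.5,12.5)→(9,27.5)  cross = 17.5·27.5 − 9·12.5 = 368.7500; (r_i+r_j)·cross = 26.5·368.7500 = 9771.8750
edge 4: (9,27.5)→(0.5,26)  cross = 9·26 − 0.5·27.5 = 220.2500; (r_i+r_j)·cross = 9.5·220.2500 = 2092.3750
Σcross = 425.7500 → A = |Σcross|/2 = 212.8750 mm²
Σ(r_i+r_j)·cross = 11425.5000 → first moment M = |Σ|/6 = 1904.2500
R_c = M/A = 1904.2500/212.8750 = 8.9454 mm
θ = 281° = 4.904375 rad
V = θ·R_c·A = 4.904375·8.9454·212.8750 = 9339.156 mm³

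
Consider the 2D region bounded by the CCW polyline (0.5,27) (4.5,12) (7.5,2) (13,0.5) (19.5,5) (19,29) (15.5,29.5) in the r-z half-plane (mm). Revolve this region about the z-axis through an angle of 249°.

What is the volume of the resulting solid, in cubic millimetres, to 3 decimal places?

Profile (r,z), 7 vertices: (0.5,27) (4.5,12) (7.5,2) (13,0.5) (19.5,5) (19,29) (15.5,29.5)
edge 0: (0.5,27)→(4.5,12)  cross = 0.5·12 − 4.5·27 = -115.5000; (r_i+r_j)·cross = 5·-115.5000 = -577.5000
edge 1: (4.5,12)→(7.5,2)  cross = 4.5·2 − 7.5·12 = -81.0000; (r_i+r_j)·cross = 12·-81.0000 = -972.0000
edge 2: (7.5,2)→(13,0.5)  cross = 7.5·0.5 − 13·2 = -22.2500; (r_i+r_j)·cross = 20.5·-22.2500 = -456.1250
edge 3: (13,0.5)→(19.5,5)  cross = 13·5 − 19.5·0.5 = 55.2500; (r_i+r_j)·cross = 32.5·55.2500 = 1795.6250
edge 4: (19.5,5)→(19,29)  cross = 19.5·29 − 19·5 = 470.5000; (r_i+r_j)·cross = 38.5·470.5000 = 18114.2500
edge 5: (19,29)→(15.5,29.5)  cross = 19·29.5 − 15.5·29 = 111.0000; (r_i+r_j)·cross = 34.5·111.0000 = 3829.5000
edge 6: (15.5,29.5)→(0.5,27)  cross = 15.5·27 − 0.5·29.5 = 403.7500; (r_i+r_j)·cross = 16·403.7500 = 6460.0000
Σcross = 821.7500 → A = |Σcross|/2 = 410.8750 mm²
Σ(r_i+r_j)·cross = 28193.7500 → first moment M = |Σ|/6 = 4698.9583
R_c = M/A = 4698.9583/410.8750 = 11.4365 mm
θ = 249° = 4.345870 rad
V = θ·R_c·A = 4.345870·11.4365·410.8750 = 20421.061 mm³

Volume = 20421.061 mm³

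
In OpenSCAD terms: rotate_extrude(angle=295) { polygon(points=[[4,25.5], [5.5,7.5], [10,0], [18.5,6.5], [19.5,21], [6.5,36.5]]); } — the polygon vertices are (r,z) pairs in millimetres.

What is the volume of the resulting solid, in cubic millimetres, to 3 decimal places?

Profile (r,z), 6 vertices: (4,25.5) (5.5,7.5) (10,0) (18.5,6.5) (19.5,21) (6.5,36.5)
edge 0: (4,25.5)→(5.5,7.5)  cross = 4·7.5 − 5.5·25.5 = -110.2500; (r_i+r_j)·cross = 9.5·-110.2500 = -1047.3750
edge 1: (5.5,7.5)→(10,0)  cross = 5.5·0 − 10·7.5 = -75.0000; (r_i+r_j)·cross = 15.5·-75.0000 = -1162.5000
edge 2: (10,0)→(18.5,6.5)  cross = 10·6.5 − 18.5·0 = 65.0000; (r_i+r_j)·cross = 28.5·65.0000 = 1852.5000
edge 3: (18.5,6.5)→(19.5,21)  cross = 18.5·21 − 19.5·6.5 = 261.7500; (r_i+r_j)·cross = 38·261.7500 = 9946.5000
edge 4: (19.5,21)→(6.5,36.5)  cross = 19.5·36.5 − 6.5·21 = 575.2500; (r_i+r_j)·cross = 26·575.2500 = 14956.5000
edge 5: (6.5,36.5)→(4,25.5)  cross = 6.5·25.5 − 4·36.5 = 19.7500; (r_i+r_j)·cross = 10.5·19.7500 = 207.3750
Σcross = 736.5000 → A = |Σcross|/2 = 368.2500 mm²
Σ(r_i+r_j)·cross = 24753.0000 → first moment M = |Σ|/6 = 4125.5000
R_c = M/A = 4125.5000/368.2500 = 11.2030 mm
θ = 295° = 5.148721 rad
V = θ·R_c·A = 5.148721·11.2030·368.2500 = 21241.050 mm³

Volume = 21241.050 mm³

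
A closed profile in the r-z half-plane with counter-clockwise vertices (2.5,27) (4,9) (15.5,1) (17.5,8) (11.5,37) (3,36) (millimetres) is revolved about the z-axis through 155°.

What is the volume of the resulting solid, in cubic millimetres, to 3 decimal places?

Profile (r,z), 6 vertices: (2.5,27) (4,9) (15.5,1) (17.5,8) (11.5,37) (3,36)
edge 0: (2.5,27)→(4,9)  cross = 2.5·9 − 4·27 = -85.5000; (r_i+r_j)·cross = 6.5·-85.5000 = -555.7500
edge 1: (4,9)→(15.5,1)  cross = 4·1 − 15.5·9 = -135.5000; (r_i+r_j)·cross = 19.5·-135.5000 = -2642.2500
edge 2: (15.5,1)→(17.5,8)  cross = 15.5·8 − 17.5·1 = 106.5000; (r_i+r_j)·cross = 33·106.5000 = 3514.5000
edge 3: (17.5,8)→(11.5,37)  cross = 17.5·37 − 11.5·8 = 555.5000; (r_i+r_j)·cross = 29·555.5000 = 16109.5000
edge 4: (11.5,37)→(3,36)  cross = 11.5·36 − 3·37 = 303.0000; (r_i+r_j)·cross = 14.5·303.0000 = 4393.5000
edge 5: (3,36)→(2.5,27)  cross = 3·27 − 2.5·36 = -9.0000; (r_i+r_j)·cross = 5.5·-9.0000 = -49.5000
Σcross = 735.0000 → A = |Σcross|/2 = 367.5000 mm²
Σ(r_i+r_j)·cross = 20770.0000 → first moment M = |Σ|/6 = 3461.6667
R_c = M/A = 3461.6667/367.5000 = 9.4195 mm
θ = 155° = 2.705260 rad
V = θ·R_c·A = 2.705260·9.4195·367.5000 = 9364.710 mm³

Volume = 9364.710 mm³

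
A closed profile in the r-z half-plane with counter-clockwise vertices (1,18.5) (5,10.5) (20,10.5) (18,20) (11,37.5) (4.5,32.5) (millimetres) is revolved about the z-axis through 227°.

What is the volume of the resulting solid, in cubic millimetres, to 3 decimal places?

Profile (r,z), 6 vertices: (1,18.5) (5,10.5) (20,10.5) (18,20) (11,37.5) (4.5,32.5)
edge 0: (1,18.5)→(5,10.5)  cross = 1·10.5 − 5·18.5 = -82.0000; (r_i+r_j)·cross = 6·-82.0000 = -492.0000
edge 1: (5,10.5)→(20,10.5)  cross = 5·10.5 − 20·10.5 = -157.5000; (r_i+r_j)·cross = 25·-157.5000 = -3937.5000
edge 2: (20,10.5)→(18,20)  cross = 20·20 − 18·10.5 = 211.0000; (r_i+r_j)·cross = 38·211.0000 = 8018.0000
edge 3: (18,20)→(11,37.5)  cross = 18·37.5 − 11·20 = 455.0000; (r_i+r_j)·cross = 29·455.0000 = 13195.0000
edge 4: (11,37.5)→(4.5,32.5)  cross = 11·32.5 − 4.5·37.5 = 188.7500; (r_i+r_j)·cross = 15.5·188.7500 = 2925.6250
edge 5: (4.5,32.5)→(1,18.5)  cross = 4.5·18.5 − 1·32.5 = 50.7500; (r_i+r_j)·cross = 5.5·50.7500 = 279.1250
Σcross = 666.0000 → A = |Σcross|/2 = 333.0000 mm²
Σ(r_i+r_j)·cross = 19988.2500 → first moment M = |Σ|/6 = 3331.3750
R_c = M/A = 3331.3750/333.0000 = 10.0041 mm
θ = 227° = 3.961897 rad
V = θ·R_c·A = 3.961897·10.0041·333.0000 = 13198.566 mm³

Volume = 13198.566 mm³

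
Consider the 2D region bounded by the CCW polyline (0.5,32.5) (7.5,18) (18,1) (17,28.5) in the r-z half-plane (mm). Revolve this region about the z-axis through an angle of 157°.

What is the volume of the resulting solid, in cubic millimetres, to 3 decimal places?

Volume = 7686.454 mm³

Profile (r,z), 4 vertices: (0.5,32.5) (7.5,18) (18,1) (17,28.5)
edge 0: (0.5,32.5)→(7.5,18)  cross = 0.5·18 − 7.5·32.5 = -234.7500; (r_i+r_j)·cross = 8·-234.7500 = -1878.0000
edge 1: (7.5,18)→(18,1)  cross = 7.5·1 − 18·18 = -316.5000; (r_i+r_j)·cross = 25.5·-316.5000 = -8070.7500
edge 2: (18,1)→(17,28.5)  cross = 18·28.5 − 17·1 = 496.0000; (r_i+r_j)·cross = 35·496.0000 = 17360.0000
edge 3: (17,28.5)→(0.5,32.5)  cross = 17·32.5 − 0.5·28.5 = 538.2500; (r_i+r_j)·cross = 17.5·538.2500 = 9419.3750
Σcross = 483.0000 → A = |Σcross|/2 = 241.5000 mm²
Σ(r_i+r_j)·cross = 16830.6250 → first moment M = |Σ|/6 = 2805.1042
R_c = M/A = 2805.1042/241.5000 = 11.6153 mm
θ = 157° = 2.740167 rad
V = θ·R_c·A = 2.740167·11.6153·241.5000 = 7686.454 mm³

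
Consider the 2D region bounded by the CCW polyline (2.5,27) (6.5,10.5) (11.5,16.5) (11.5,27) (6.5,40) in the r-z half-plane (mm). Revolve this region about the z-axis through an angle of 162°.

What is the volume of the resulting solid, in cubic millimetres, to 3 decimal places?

Volume = 3294.667 mm³

Profile (r,z), 5 vertices: (2.5,27) (6.5,10.5) (11.5,16.5) (11.5,27) (6.5,40)
edge 0: (2.5,27)→(6.5,10.5)  cross = 2.5·10.5 − 6.5·27 = -149.2500; (r_i+r_j)·cross = 9·-149.2500 = -1343.2500
edge 1: (6.5,10.5)→(11.5,16.5)  cross = 6.5·16.5 − 11.5·10.5 = -13.5000; (r_i+r_j)·cross = 18·-13.5000 = -243.0000
edge 2: (11.5,16.5)→(11.5,27)  cross = 11.5·27 − 11.5·16.5 = 120.7500; (r_i+r_j)·cross = 23·120.7500 = 2777.2500
edge 3: (11.5,27)→(6.5,40)  cross = 11.5·40 − 6.5·27 = 284.5000; (r_i+r_j)·cross = 18·284.5000 = 5121.0000
edge 4: (6.5,40)→(2.5,27)  cross = 6.5·27 − 2.5·40 = 75.5000; (r_i+r_j)·cross = 9·75.5000 = 679.5000
Σcross = 318.0000 → A = |Σcross|/2 = 159.0000 mm²
Σ(r_i+r_j)·cross = 6991.5000 → first moment M = |Σ|/6 = 1165.2500
R_c = M/A = 1165.2500/159.0000 = 7.3286 mm
θ = 162° = 2.827433 rad
V = θ·R_c·A = 2.827433·7.3286·159.0000 = 3294.667 mm³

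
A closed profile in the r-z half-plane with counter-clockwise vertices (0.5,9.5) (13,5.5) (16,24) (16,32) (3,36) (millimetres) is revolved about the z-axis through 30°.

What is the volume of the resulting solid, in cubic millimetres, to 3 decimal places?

Volume = 1581.148 mm³

Profile (r,z), 5 vertices: (0.5,9.5) (13,5.5) (16,24) (16,32) (3,36)
edge 0: (0.5,9.5)→(13,5.5)  cross = 0.5·5.5 − 13·9.5 = -120.7500; (r_i+r_j)·cross = 13.5·-120.7500 = -1630.1250
edge 1: (13,5.5)→(16,24)  cross = 13·24 − 16·5.5 = 224.0000; (r_i+r_j)·cross = 29·224.0000 = 6496.0000
edge 2: (16,24)→(16,32)  cross = 16·32 − 16·24 = 128.0000; (r_i+r_j)·cross = 32·128.0000 = 4096.0000
edge 3: (16,32)→(3,36)  cross = 16·36 − 3·32 = 480.0000; (r_i+r_j)·cross = 19·480.0000 = 9120.0000
edge 4: (3,36)→(0.5,9.5)  cross = 3·9.5 − 0.5·36 = 10.5000; (r_i+r_j)·cross = 3.5·10.5000 = 36.7500
Σcross = 721.7500 → A = |Σcross|/2 = 360.8750 mm²
Σ(r_i+r_j)·cross = 18118.6250 → first moment M = |Σ|/6 = 3019.7708
R_c = M/A = 3019.7708/360.8750 = 8.3679 mm
θ = 30° = 0.523599 rad
V = θ·R_c·A = 0.523599·8.3679·360.8750 = 1581.148 mm³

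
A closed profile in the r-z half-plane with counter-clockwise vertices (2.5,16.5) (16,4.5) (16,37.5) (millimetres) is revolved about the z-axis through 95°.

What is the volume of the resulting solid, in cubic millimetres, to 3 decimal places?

Volume = 4247.335 mm³

Profile (r,z), 3 vertices: (2.5,16.5) (16,4.5) (16,37.5)
edge 0: (2.5,16.5)→(16,4.5)  cross = 2.5·4.5 − 16·16.5 = -252.7500; (r_i+r_j)·cross = 18.5·-252.7500 = -4675.8750
edge 1: (16,4.5)→(16,37.5)  cross = 16·37.5 − 16·4.5 = 528.0000; (r_i+r_j)·cross = 32·528.0000 = 16896.0000
edge 2: (16,37.5)→(2.5,16.5)  cross = 16·16.5 − 2.5·37.5 = 170.2500; (r_i+r_j)·cross = 18.5·170.2500 = 3149.6250
Σcross = 445.5000 → A = |Σcross|/2 = 222.7500 mm²
Σ(r_i+r_j)·cross = 15369.7500 → first moment M = |Σ|/6 = 2561.6250
R_c = M/A = 2561.6250/222.7500 = 11.5000 mm
θ = 95° = 1.658063 rad
V = θ·R_c·A = 1.658063·11.5000·222.7500 = 4247.335 mm³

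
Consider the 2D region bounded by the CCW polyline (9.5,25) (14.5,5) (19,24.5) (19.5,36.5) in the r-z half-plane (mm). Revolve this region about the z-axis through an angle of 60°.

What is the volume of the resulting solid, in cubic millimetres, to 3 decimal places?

Profile (r,z), 4 vertices: (9.5,25) (14.5,5) (19,24.5) (19.5,36.5)
edge 0: (9.5,25)→(14.5,5)  cross = 9.5·5 − 14.5·25 = -315.0000; (r_i+r_j)·cross = 24·-315.0000 = -7560.0000
edge 1: (14.5,5)→(19,24.5)  cross = 14.5·24.5 − 19·5 = 260.2500; (r_i+r_j)·cross = 33.5·260.2500 = 8718.3750
edge 2: (19,24.5)→(19.5,36.5)  cross = 19·36.5 − 19.5·24.5 = 215.7500; (r_i+r_j)·cross = 38.5·215.7500 = 8306.3750
edge 3: (19.5,36.5)→(9.5,25)  cross = 19.5·25 − 9.5·36.5 = 140.7500; (r_i+r_j)·cross = 29·140.7500 = 4081.7500
Σcross = 301.7500 → A = |Σcross|/2 = 150.8750 mm²
Σ(r_i+r_j)·cross = 13546.5000 → first moment M = |Σ|/6 = 2257.7500
R_c = M/A = 2257.7500/150.8750 = 14.9644 mm
θ = 60° = 1.047198 rad
V = θ·R_c·A = 1.047198·14.9644·150.8750 = 2364.310 mm³

Volume = 2364.310 mm³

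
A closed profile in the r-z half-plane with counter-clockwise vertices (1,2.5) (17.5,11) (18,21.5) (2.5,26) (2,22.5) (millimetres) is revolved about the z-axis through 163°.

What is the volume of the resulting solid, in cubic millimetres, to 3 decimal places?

Volume = 6723.771 mm³

Profile (r,z), 5 vertices: (1,2.5) (17.5,11) (18,21.5) (2.5,26) (2,22.5)
edge 0: (1,2.5)→(17.5,11)  cross = 1·11 − 17.5·2.5 = -32.7500; (r_i+r_j)·cross = 18.5·-32.7500 = -605.8750
edge 1: (17.5,11)→(18,21.5)  cross = 17.5·21.5 − 18·11 = 178.2500; (r_i+r_j)·cross = 35.5·178.2500 = 6327.8750
edge 2: (18,21.5)→(2.5,26)  cross = 18·26 − 2.5·21.5 = 414.2500; (r_i+r_j)·cross = 20.5·414.2500 = 8492.1250
edge 3: (2.5,26)→(2,22.5)  cross = 2.5·22.5 − 2·26 = 4.2500; (r_i+r_j)·cross = 4.5·4.2500 = 19.1250
edge 4: (2,22.5)→(1,2.5)  cross = 2·2.5 − 1·22.5 = -17.5000; (r_i+r_j)·cross = 3·-17.5000 = -52.5000
Σcross = 546.5000 → A = |Σcross|/2 = 273.2500 mm²
Σ(r_i+r_j)·cross = 14180.7500 → first moment M = |Σ|/6 = 2363.4583
R_c = M/A = 2363.4583/273.2500 = 8.6494 mm
θ = 163° = 2.844887 rad
V = θ·R_c·A = 2.844887·8.6494·273.2500 = 6723.771 mm³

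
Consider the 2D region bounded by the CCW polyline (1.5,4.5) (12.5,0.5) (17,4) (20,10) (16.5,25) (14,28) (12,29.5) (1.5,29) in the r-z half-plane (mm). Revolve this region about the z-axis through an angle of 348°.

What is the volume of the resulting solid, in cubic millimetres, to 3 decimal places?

Volume = 25725.477 mm³

Profile (r,z), 8 vertices: (1.5,4.5) (12.5,0.5) (17,4) (20,10) (16.5,25) (14,28) (12,29.5) (1.5,29)
edge 0: (1.5,4.5)→(12.5,0.5)  cross = 1.5·0.5 − 12.5·4.5 = -55.5000; (r_i+r_j)·cross = 14·-55.5000 = -777.0000
edge 1: (12.5,0.5)→(17,4)  cross = 12.5·4 − 17·0.5 = 41.5000; (r_i+r_j)·cross = 29.5·41.5000 = 1224.2500
edge 2: (17,4)→(20,10)  cross = 17·10 − 20·4 = 90.0000; (r_i+r_j)·cross = 37·90.0000 = 3330.0000
edge 3: (20,10)→(16.5,25)  cross = 20·25 − 16.5·10 = 335.0000; (r_i+r_j)·cross = 36.5·335.0000 = 12227.5000
edge 4: (16.5,25)→(14,28)  cross = 16.5·28 − 14·25 = 112.0000; (r_i+r_j)·cross = 30.5·112.0000 = 3416.0000
edge 5: (14,28)→(12,29.5)  cross = 14·29.5 − 12·28 = 77.0000; (r_i+r_j)·cross = 26·77.0000 = 2002.0000
edge 6: (12,29.5)→(1.5,29)  cross = 12·29 − 1.5·29.5 = 303.7500; (r_i+r_j)·cross = 13.5·303.7500 = 4100.6250
edge 7: (1.5,29)→(1.5,4.5)  cross = 1.5·4.5 − 1.5·29 = -36.7500; (r_i+r_j)·cross = 3·-36.7500 = -110.2500
Σcross = 867.0000 → A = |Σcross|/2 = 433.5000 mm²
Σ(r_i+r_j)·cross = 25413.1250 → first moment M = |Σ|/6 = 4235.5208
R_c = M/A = 4235.5208/433.5000 = 9.7705 mm
θ = 348° = 6.073746 rad
V = θ·R_c·A = 6.073746·9.7705·433.5000 = 25725.477 mm³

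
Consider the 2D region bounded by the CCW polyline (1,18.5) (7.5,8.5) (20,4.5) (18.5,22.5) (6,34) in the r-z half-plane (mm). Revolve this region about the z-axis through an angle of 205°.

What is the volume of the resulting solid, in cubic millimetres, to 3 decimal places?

Volume = 13064.122 mm³

Profile (r,z), 5 vertices: (1,18.5) (7.5,8.5) (20,4.5) (18.5,22.5) (6,34)
edge 0: (1,18.5)→(7.5,8.5)  cross = 1·8.5 − 7.5·18.5 = -130.2500; (r_i+r_j)·cross = 8.5·-130.2500 = -1107.1250
edge 1: (7.5,8.5)→(20,4.5)  cross = 7.5·4.5 − 20·8.5 = -136.2500; (r_i+r_j)·cross = 27.5·-136.2500 = -3746.8750
edge 2: (20,4.5)→(18.5,22.5)  cross = 20·22.5 − 18.5·4.5 = 366.7500; (r_i+r_j)·cross = 38.5·366.7500 = 14119.8750
edge 3: (18.5,22.5)→(6,34)  cross = 18.5·34 − 6·22.5 = 494.0000; (r_i+r_j)·cross = 24.5·494.0000 = 12103.0000
edge 4: (6,34)→(1,18.5)  cross = 6·18.5 − 1·34 = 77.0000; (r_i+r_j)·cross = 7·77.0000 = 539.0000
Σcross = 671.2500 → A = |Σcross|/2 = 335.6250 mm²
Σ(r_i+r_j)·cross = 21907.8750 → first moment M = |Σ|/6 = 3651.3125
R_c = M/A = 3651.3125/335.6250 = 10.8791 mm
θ = 205° = 3.577925 rad
V = θ·R_c·A = 3.577925·10.8791·335.6250 = 13064.122 mm³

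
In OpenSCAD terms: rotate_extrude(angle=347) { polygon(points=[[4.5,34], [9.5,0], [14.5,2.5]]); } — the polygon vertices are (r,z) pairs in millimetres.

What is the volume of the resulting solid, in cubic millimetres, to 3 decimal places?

Profile (r,z), 3 vertices: (4.5,34) (9.5,0) (14.5,2.5)
edge 0: (4.5,34)→(9.5,0)  cross = 4.5·0 − 9.5·34 = -323.0000; (r_i+r_j)·cross = 14·-323.0000 = -4522.0000
edge 1: (9.5,0)→(14.5,2.5)  cross = 9.5·2.5 − 14.5·0 = 23.7500; (r_i+r_j)·cross = 24·23.7500 = 570.0000
edge 2: (14.5,2.5)→(4.5,34)  cross = 14.5·34 − 4.5·2.5 = 481.7500; (r_i+r_j)·cross = 19·481.7500 = 9153.2500
Σcross = 182.5000 → A = |Σcross|/2 = 91.2500 mm²
Σ(r_i+r_j)·cross = 5201.2500 → first moment M = |Σ|/6 = 866.8750
R_c = M/A = 866.8750/91.2500 = 9.5000 mm
θ = 347° = 6.056293 rad
V = θ·R_c·A = 6.056293·9.5000·91.2500 = 5250.049 mm³

Volume = 5250.049 mm³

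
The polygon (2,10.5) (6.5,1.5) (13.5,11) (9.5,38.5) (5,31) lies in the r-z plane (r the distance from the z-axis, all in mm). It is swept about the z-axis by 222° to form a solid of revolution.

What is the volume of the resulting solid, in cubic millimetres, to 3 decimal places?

Volume = 7383.513 mm³

Profile (r,z), 5 vertices: (2,10.5) (6.5,1.5) (13.5,11) (9.5,38.5) (5,31)
edge 0: (2,10.5)→(6.5,1.5)  cross = 2·1.5 − 6.5·10.5 = -65.2500; (r_i+r_j)·cross = 8.5·-65.2500 = -554.6250
edge 1: (6.5,1.5)→(13.5,11)  cross = 6.5·11 − 13.5·1.5 = 51.2500; (r_i+r_j)·cross = 20·51.2500 = 1025.0000
edge 2: (13.5,11)→(9.5,38.5)  cross = 13.5·38.5 − 9.5·11 = 415.2500; (r_i+r_j)·cross = 23·415.2500 = 9550.7500
edge 3: (9.5,38.5)→(5,31)  cross = 9.5·31 − 5·38.5 = 102.0000; (r_i+r_j)·cross = 14.5·102.0000 = 1479.0000
edge 4: (5,31)→(2,10.5)  cross = 5·10.5 − 2·31 = -9.5000; (r_i+r_j)·cross = 7·-9.5000 = -66.5000
Σcross = 493.7500 → A = |Σcross|/2 = 246.8750 mm²
Σ(r_i+r_j)·cross = 11433.6250 → first moment M = |Σ|/6 = 1905.6042
R_c = M/A = 1905.6042/246.8750 = 7.7189 mm
θ = 222° = 3.874631 rad
V = θ·R_c·A = 3.874631·7.7189·246.8750 = 7383.513 mm³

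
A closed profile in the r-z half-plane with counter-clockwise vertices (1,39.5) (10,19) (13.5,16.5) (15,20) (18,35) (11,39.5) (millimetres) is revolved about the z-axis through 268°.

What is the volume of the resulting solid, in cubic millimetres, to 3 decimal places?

Volume = 10909.448 mm³

Profile (r,z), 6 vertices: (1,39.5) (10,19) (13.5,16.5) (15,20) (18,35) (11,39.5)
edge 0: (1,39.5)→(10,19)  cross = 1·19 − 10·39.5 = -376.0000; (r_i+r_j)·cross = 11·-376.0000 = -4136.0000
edge 1: (10,19)→(13.5,16.5)  cross = 10·16.5 − 13.5·19 = -91.5000; (r_i+r_j)·cross = 23.5·-91.5000 = -2150.2500
edge 2: (13.5,16.5)→(15,20)  cross = 13.5·20 − 15·16.5 = 22.5000; (r_i+r_j)·cross = 28.5·22.5000 = 641.2500
edge 3: (15,20)→(18,35)  cross = 15·35 − 18·20 = 165.0000; (r_i+r_j)·cross = 33·165.0000 = 5445.0000
edge 4: (18,35)→(11,39.5)  cross = 18·39.5 − 11·35 = 326.0000; (r_i+r_j)·cross = 29·326.0000 = 9454.0000
edge 5: (11,39.5)→(1,39.5)  cross = 11·39.5 − 1·39.5 = 395.0000; (r_i+r_j)·cross = 12·395.0000 = 4740.0000
Σcross = 441.0000 → A = |Σcross|/2 = 220.5000 mm²
Σ(r_i+r_j)·cross = 13994.0000 → first moment M = |Σ|/6 = 2332.3333
R_c = M/A = 2332.3333/220.5000 = 10.5775 mm
θ = 268° = 4.677482 rad
V = θ·R_c·A = 4.677482·10.5775·220.5000 = 10909.448 mm³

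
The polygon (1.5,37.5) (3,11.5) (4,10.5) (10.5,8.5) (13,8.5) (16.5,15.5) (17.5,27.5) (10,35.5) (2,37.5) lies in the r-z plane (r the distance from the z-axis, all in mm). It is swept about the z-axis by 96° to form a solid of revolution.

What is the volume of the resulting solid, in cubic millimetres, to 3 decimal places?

Profile (r,z), 9 vertices: (1.5,37.5) (3,11.5) (4,10.5) (10.5,8.5) (13,8.5) (16.5,15.5) (17.5,27.5) (10,35.5) (2,37.5)
edge 0: (1.5,37.5)→(3,11.5)  cross = 1.5·11.5 − 3·37.5 = -95.2500; (r_i+r_j)·cross = 4.5·-95.2500 = -428.6250
edge 1: (3,11.5)→(4,10.5)  cross = 3·10.5 − 4·11.5 = -14.5000; (r_i+r_j)·cross = 7·-14.5000 = -101.5000
edge 2: (4,10.5)→(10.5,8.5)  cross = 4·8.5 − 10.5·10.5 = -76.2500; (r_i+r_j)·cross = 14.5·-76.2500 = -1105.6250
edge 3: (10.5,8.5)→(13,8.5)  cross = 10.5·8.5 − 13·8.5 = -21.2500; (r_i+r_j)·cross = 23.5·-21.2500 = -499.3750
edge 4: (13,8.5)→(16.5,15.5)  cross = 13·15.5 − 16.5·8.5 = 61.2500; (r_i+r_j)·cross = 29.5·61.2500 = 1806.8750
edge 5: (16.5,15.5)→(17.5,27.5)  cross = 16.5·27.5 − 17.5·15.5 = 182.5000; (r_i+r_j)·cross = 34·182.5000 = 6205.0000
edge 6: (17.5,27.5)→(10,35.5)  cross = 17.5·35.5 − 10·27.5 = 346.2500; (r_i+r_j)·cross = 27.5·346.2500 = 9521.8750
edge 7: (10,35.5)→(2,37.5)  cross = 10·37.5 − 2·35.5 = 304.0000; (r_i+r_j)·cross = 12·304.0000 = 3648.0000
edge 8: (2,37.5)→(1.5,37.5)  cross = 2·37.5 − 1.5·37.5 = 18.7500; (r_i+r_j)·cross = 3.5·18.7500 = 65.6250
Σcross = 705.5000 → A = |Σcross|/2 = 352.7500 mm²
Σ(r_i+r_j)·cross = 19112.2500 → first moment M = |Σ|/6 = 3185.3750
R_c = M/A = 3185.3750/352.7500 = 9.0301 mm
θ = 96° = 1.675516 rad
V = θ·R_c·A = 1.675516·9.0301·352.7500 = 5337.147 mm³

Volume = 5337.147 mm³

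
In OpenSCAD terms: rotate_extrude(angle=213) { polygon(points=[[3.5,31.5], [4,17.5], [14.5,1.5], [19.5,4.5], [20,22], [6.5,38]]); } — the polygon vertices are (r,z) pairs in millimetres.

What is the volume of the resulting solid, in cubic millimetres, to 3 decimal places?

Volume = 16489.509 mm³

Profile (r,z), 6 vertices: (3.5,31.5) (4,17.5) (14.5,1.5) (19.5,4.5) (20,22) (6.5,38)
edge 0: (3.5,31.5)→(4,17.5)  cross = 3.5·17.5 − 4·31.5 = -64.7500; (r_i+r_j)·cross = 7.5·-64.7500 = -485.6250
edge 1: (4,17.5)→(14.5,1.5)  cross = 4·1.5 − 14.5·17.5 = -247.7500; (r_i+r_j)·cross = 18.5·-247.7500 = -4583.3750
edge 2: (14.5,1.5)→(19.5,4.5)  cross = 14.5·4.5 − 19.5·1.5 = 36.0000; (r_i+r_j)·cross = 34·36.0000 = 1224.0000
edge 3: (19.5,4.5)→(20,22)  cross = 19.5·22 − 20·4.5 = 339.0000; (r_i+r_j)·cross = 39.5·339.0000 = 13390.5000
edge 4: (20,22)→(6.5,38)  cross = 20·38 − 6.5·22 = 617.0000; (r_i+r_j)·cross = 26.5·617.0000 = 16350.5000
edge 5: (6.5,38)→(3.5,31.5)  cross = 6.5·31.5 − 3.5·38 = 71.7500; (r_i+r_j)·cross = 10·71.7500 = 717.5000
Σcross = 751.2500 → A = |Σcross|/2 = 375.6250 mm²
Σ(r_i+r_j)·cross = 26613.5000 → first moment M = |Σ|/6 = 4435.5833
R_c = M/A = 4435.5833/375.6250 = 11.8085 mm
θ = 213° = 3.717551 rad
V = θ·R_c·A = 3.717551·11.8085·375.6250 = 16489.509 mm³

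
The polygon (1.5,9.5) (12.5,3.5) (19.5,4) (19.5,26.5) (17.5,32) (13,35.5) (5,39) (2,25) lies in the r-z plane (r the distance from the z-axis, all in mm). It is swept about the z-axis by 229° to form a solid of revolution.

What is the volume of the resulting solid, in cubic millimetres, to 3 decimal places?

Profile (r,z), 8 vertices: (1.5,9.5) (12.5,3.5) (19.5,4) (19.5,26.5) (17.5,32) (13,35.5) (5,39) (2,25)
edge 0: (1.5,9.5)→(12.5,3.5)  cross = 1.5·3.5 − 12.5·9.5 = -113.5000; (r_i+r_j)·cross = 14·-113.5000 = -1589.0000
edge 1: (12.5,3.5)→(19.5,4)  cross = 12.5·4 − 19.5·3.5 = -18.2500; (r_i+r_j)·cross = 32·-18.2500 = -584.0000
edge 2: (19.5,4)→(19.5,26.5)  cross = 19.5·26.5 − 19.5·4 = 438.7500; (r_i+r_j)·cross = 39·438.7500 = 17111.2500
edge 3: (19.5,26.5)→(17.5,32)  cross = 19.5·32 − 17.5·26.5 = 160.2500; (r_i+r_j)·cross = 37·160.2500 = 5929.2500
edge 4: (17.5,32)→(13,35.5)  cross = 17.5·35.5 − 13·32 = 205.2500; (r_i+r_j)·cross = 30.5·205.2500 = 6260.1250
edge 5: (13,35.5)→(5,39)  cross = 13·39 − 5·35.5 = 329.5000; (r_i+r_j)·cross = 18·329.5000 = 5931.0000
edge 6: (5,39)→(2,25)  cross = 5·25 − 2·39 = 47.0000; (r_i+r_j)·cross = 7·47.0000 = 329.0000
edge 7: (2,25)→(1.5,9.5)  cross = 2·9.5 − 1.5·25 = -18.5000; (r_i+r_j)·cross = 3.5·-18.5000 = -64.7500
Σcross = 1030.5000 → A = |Σcross|/2 = 515.2500 mm²
Σ(r_i+r_j)·cross = 33322.8750 → first moment M = |Σ|/6 = 5553.8125
R_c = M/A = 5553.8125/515.2500 = 10.7789 mm
θ = 229° = 3.996804 rad
V = θ·R_c·A = 3.996804·10.7789·515.2500 = 22197.500 mm³

Volume = 22197.500 mm³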